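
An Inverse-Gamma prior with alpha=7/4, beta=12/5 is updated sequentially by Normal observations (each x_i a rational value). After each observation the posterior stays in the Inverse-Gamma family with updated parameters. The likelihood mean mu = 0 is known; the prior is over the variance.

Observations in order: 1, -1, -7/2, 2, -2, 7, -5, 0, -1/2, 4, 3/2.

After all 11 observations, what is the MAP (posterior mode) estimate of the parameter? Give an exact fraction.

797/110

obs 1: x=1 → posterior Inverse-Gamma(9/4, 29/10)
obs 2: x=-1 → posterior Inverse-Gamma(11/4, 17/5)
obs 3: x=-7/2 → posterior Inverse-Gamma(13/4, 381/40)
obs 4: x=2 → posterior Inverse-Gamma(15/4, 461/40)
obs 5: x=-2 → posterior Inverse-Gamma(17/4, 541/40)
obs 6: x=7 → posterior Inverse-Gamma(19/4, 1521/40)
obs 7: x=-5 → posterior Inverse-Gamma(21/4, 2021/40)
obs 8: x=0 → posterior Inverse-Gamma(23/4, 2021/40)
obs 9: x=-1/2 → posterior Inverse-Gamma(25/4, 1013/20)
obs 10: x=4 → posterior Inverse-Gamma(27/4, 1173/20)
obs 11: x=3/2 → posterior Inverse-Gamma(29/4, 2391/40)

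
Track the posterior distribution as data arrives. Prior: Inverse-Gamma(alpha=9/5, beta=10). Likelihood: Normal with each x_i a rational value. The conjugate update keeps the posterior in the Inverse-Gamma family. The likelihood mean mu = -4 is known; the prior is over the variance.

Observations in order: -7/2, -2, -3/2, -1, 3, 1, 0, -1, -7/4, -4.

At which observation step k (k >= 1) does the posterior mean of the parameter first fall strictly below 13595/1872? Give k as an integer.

k = 2

obs 1: x=-7/2 → posterior Inverse-Gamma(23/10, 81/8)
obs 2: x=-2 → posterior Inverse-Gamma(14/5, 97/8)
obs 3: x=-3/2 → posterior Inverse-Gamma(33/10, 61/4)
obs 4: x=-1 → posterior Inverse-Gamma(19/5, 79/4)
obs 5: x=3 → posterior Inverse-Gamma(43/10, 177/4)
obs 6: x=1 → posterior Inverse-Gamma(24/5, 227/4)
obs 7: x=0 → posterior Inverse-Gamma(53/10, 259/4)
obs 8: x=-1 → posterior Inverse-Gamma(29/5, 277/4)
obs 9: x=-7/4 → posterior Inverse-Gamma(63/10, 2297/32)
obs 10: x=-4 → posterior Inverse-Gamma(34/5, 2297/32)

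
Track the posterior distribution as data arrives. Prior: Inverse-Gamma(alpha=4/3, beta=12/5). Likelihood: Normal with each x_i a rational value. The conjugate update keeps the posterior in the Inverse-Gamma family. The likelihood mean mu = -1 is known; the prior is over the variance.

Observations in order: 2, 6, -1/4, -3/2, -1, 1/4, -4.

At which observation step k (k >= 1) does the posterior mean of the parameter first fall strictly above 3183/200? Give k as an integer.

obs 1: x=2 → posterior Inverse-Gamma(11/6, 69/10)
obs 2: x=6 → posterior Inverse-Gamma(7/3, 157/5)
obs 3: x=-1/4 → posterior Inverse-Gamma(17/6, 5069/160)
obs 4: x=-3/2 → posterior Inverse-Gamma(10/3, 5089/160)
obs 5: x=-1 → posterior Inverse-Gamma(23/6, 5089/160)
obs 6: x=1/4 → posterior Inverse-Gamma(13/3, 2607/80)
obs 7: x=-4 → posterior Inverse-Gamma(29/6, 2967/80)

k = 2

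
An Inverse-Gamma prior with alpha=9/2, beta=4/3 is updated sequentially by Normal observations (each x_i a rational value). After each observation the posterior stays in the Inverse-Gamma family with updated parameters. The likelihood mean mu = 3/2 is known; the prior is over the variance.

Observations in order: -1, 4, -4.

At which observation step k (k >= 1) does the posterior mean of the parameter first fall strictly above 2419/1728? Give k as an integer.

obs 1: x=-1 → posterior Inverse-Gamma(5, 107/24)
obs 2: x=4 → posterior Inverse-Gamma(11/2, 91/12)
obs 3: x=-4 → posterior Inverse-Gamma(6, 545/24)

k = 2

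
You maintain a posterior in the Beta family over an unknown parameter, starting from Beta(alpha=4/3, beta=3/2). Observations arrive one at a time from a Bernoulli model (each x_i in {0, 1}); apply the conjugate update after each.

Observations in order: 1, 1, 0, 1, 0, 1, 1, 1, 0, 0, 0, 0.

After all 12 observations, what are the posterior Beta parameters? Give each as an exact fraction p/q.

alpha=22/3, beta=15/2

obs 1: x=1 → posterior Beta(7/3, 3/2)
obs 2: x=1 → posterior Beta(10/3, 3/2)
obs 3: x=0 → posterior Beta(10/3, 5/2)
obs 4: x=1 → posterior Beta(13/3, 5/2)
obs 5: x=0 → posterior Beta(13/3, 7/2)
obs 6: x=1 → posterior Beta(16/3, 7/2)
obs 7: x=1 → posterior Beta(19/3, 7/2)
obs 8: x=1 → posterior Beta(22/3, 7/2)
obs 9: x=0 → posterior Beta(22/3, 9/2)
obs 10: x=0 → posterior Beta(22/3, 11/2)
obs 11: x=0 → posterior Beta(22/3, 13/2)
obs 12: x=0 → posterior Beta(22/3, 15/2)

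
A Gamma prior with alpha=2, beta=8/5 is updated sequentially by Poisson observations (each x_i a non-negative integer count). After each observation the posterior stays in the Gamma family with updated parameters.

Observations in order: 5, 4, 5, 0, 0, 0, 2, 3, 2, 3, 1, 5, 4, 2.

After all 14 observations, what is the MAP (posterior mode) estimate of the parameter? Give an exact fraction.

obs 1: x=5 → posterior Gamma(7, 13/5)
obs 2: x=4 → posterior Gamma(11, 18/5)
obs 3: x=5 → posterior Gamma(16, 23/5)
obs 4: x=0 → posterior Gamma(16, 28/5)
obs 5: x=0 → posterior Gamma(16, 33/5)
obs 6: x=0 → posterior Gamma(16, 38/5)
obs 7: x=2 → posterior Gamma(18, 43/5)
obs 8: x=3 → posterior Gamma(21, 48/5)
obs 9: x=2 → posterior Gamma(23, 53/5)
obs 10: x=3 → posterior Gamma(26, 58/5)
obs 11: x=1 → posterior Gamma(27, 63/5)
obs 12: x=5 → posterior Gamma(32, 68/5)
obs 13: x=4 → posterior Gamma(36, 73/5)
obs 14: x=2 → posterior Gamma(38, 78/5)

185/78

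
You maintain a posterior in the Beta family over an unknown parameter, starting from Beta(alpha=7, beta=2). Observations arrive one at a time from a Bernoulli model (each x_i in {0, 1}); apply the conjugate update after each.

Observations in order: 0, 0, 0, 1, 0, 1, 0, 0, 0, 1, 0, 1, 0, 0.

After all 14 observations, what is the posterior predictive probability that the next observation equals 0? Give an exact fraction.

obs 1: x=0 → posterior Beta(7, 3)
obs 2: x=0 → posterior Beta(7, 4)
obs 3: x=0 → posterior Beta(7, 5)
obs 4: x=1 → posterior Beta(8, 5)
obs 5: x=0 → posterior Beta(8, 6)
obs 6: x=1 → posterior Beta(9, 6)
obs 7: x=0 → posterior Beta(9, 7)
obs 8: x=0 → posterior Beta(9, 8)
obs 9: x=0 → posterior Beta(9, 9)
obs 10: x=1 → posterior Beta(10, 9)
obs 11: x=0 → posterior Beta(10, 10)
obs 12: x=1 → posterior Beta(11, 10)
obs 13: x=0 → posterior Beta(11, 11)
obs 14: x=0 → posterior Beta(11, 12)

12/23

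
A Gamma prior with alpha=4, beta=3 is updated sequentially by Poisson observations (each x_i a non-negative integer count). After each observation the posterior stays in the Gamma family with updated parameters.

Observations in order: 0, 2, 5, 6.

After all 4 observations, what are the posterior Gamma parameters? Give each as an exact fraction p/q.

alpha=17, beta=7

obs 1: x=0 → posterior Gamma(4, 4)
obs 2: x=2 → posterior Gamma(6, 5)
obs 3: x=5 → posterior Gamma(11, 6)
obs 4: x=6 → posterior Gamma(17, 7)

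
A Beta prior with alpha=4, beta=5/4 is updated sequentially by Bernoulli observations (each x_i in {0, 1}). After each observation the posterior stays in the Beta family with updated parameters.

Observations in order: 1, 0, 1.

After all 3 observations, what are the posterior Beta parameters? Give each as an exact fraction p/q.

obs 1: x=1 → posterior Beta(5, 5/4)
obs 2: x=0 → posterior Beta(5, 9/4)
obs 3: x=1 → posterior Beta(6, 9/4)

alpha=6, beta=9/4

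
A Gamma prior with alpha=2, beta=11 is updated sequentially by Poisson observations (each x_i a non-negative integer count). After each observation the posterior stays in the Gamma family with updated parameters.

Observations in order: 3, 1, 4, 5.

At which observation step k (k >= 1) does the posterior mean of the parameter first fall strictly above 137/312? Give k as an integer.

k = 2

obs 1: x=3 → posterior Gamma(5, 12)
obs 2: x=1 → posterior Gamma(6, 13)
obs 3: x=4 → posterior Gamma(10, 14)
obs 4: x=5 → posterior Gamma(15, 15)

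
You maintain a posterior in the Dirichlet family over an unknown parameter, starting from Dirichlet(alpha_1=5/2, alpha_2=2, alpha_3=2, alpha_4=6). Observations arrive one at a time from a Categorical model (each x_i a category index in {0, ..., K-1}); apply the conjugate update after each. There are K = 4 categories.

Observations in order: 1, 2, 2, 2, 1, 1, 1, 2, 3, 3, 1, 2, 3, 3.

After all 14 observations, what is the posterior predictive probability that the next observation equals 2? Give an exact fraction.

obs 1: x=1 → posterior Dirichlet(5/2, 3, 2, 6)
obs 2: x=2 → posterior Dirichlet(5/2, 3, 3, 6)
obs 3: x=2 → posterior Dirichlet(5/2, 3, 4, 6)
obs 4: x=2 → posterior Dirichlet(5/2, 3, 5, 6)
obs 5: x=1 → posterior Dirichlet(5/2, 4, 5, 6)
obs 6: x=1 → posterior Dirichlet(5/2, 5, 5, 6)
obs 7: x=1 → posterior Dirichlet(5/2, 6, 5, 6)
obs 8: x=2 → posterior Dirichlet(5/2, 6, 6, 6)
obs 9: x=3 → posterior Dirichlet(5/2, 6, 6, 7)
obs 10: x=3 → posterior Dirichlet(5/2, 6, 6, 8)
obs 11: x=1 → posterior Dirichlet(5/2, 7, 6, 8)
obs 12: x=2 → posterior Dirichlet(5/2, 7, 7, 8)
obs 13: x=3 → posterior Dirichlet(5/2, 7, 7, 9)
obs 14: x=3 → posterior Dirichlet(5/2, 7, 7, 10)

14/53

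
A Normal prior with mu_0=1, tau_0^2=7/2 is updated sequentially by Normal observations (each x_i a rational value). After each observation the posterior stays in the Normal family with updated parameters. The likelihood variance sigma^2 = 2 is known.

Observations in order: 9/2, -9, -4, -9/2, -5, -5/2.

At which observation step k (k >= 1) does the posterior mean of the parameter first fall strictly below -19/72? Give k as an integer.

obs 1: x=9/2 → posterior Normal(71/22, 14/11)
obs 2: x=-9 → posterior Normal(-55/36, 7/9)
obs 3: x=-4 → posterior Normal(-111/50, 14/25)
obs 4: x=-9/2 → posterior Normal(-87/32, 7/16)
obs 5: x=-5 → posterior Normal(-122/39, 14/39)
obs 6: x=-5/2 → posterior Normal(-279/92, 7/23)

k = 2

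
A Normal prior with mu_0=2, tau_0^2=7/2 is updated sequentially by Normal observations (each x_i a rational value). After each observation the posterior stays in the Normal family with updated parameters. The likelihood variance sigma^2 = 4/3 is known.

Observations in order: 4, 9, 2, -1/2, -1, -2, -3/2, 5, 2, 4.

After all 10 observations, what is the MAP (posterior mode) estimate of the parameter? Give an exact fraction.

obs 1: x=4 → posterior Normal(100/29, 28/29)
obs 2: x=9 → posterior Normal(289/50, 14/25)
obs 3: x=2 → posterior Normal(331/71, 28/71)
obs 4: x=-1/2 → posterior Normal(641/184, 7/23)
obs 5: x=-1 → posterior Normal(599/226, 28/113)
obs 6: x=-2 → posterior Normal(515/268, 14/67)
obs 7: x=-3/2 → posterior Normal(226/155, 28/155)
obs 8: x=5 → posterior Normal(331/176, 7/44)
obs 9: x=2 → posterior Normal(373/197, 28/197)
obs 10: x=4 → posterior Normal(457/218, 14/109)

457/218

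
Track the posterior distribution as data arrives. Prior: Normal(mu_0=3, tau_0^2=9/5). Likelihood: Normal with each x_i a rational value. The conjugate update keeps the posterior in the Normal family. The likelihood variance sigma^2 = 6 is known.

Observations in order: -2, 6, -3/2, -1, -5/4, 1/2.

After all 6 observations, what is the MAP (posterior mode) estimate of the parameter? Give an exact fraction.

obs 1: x=-2 → posterior Normal(24/13, 18/13)
obs 2: x=6 → posterior Normal(21/8, 9/8)
obs 3: x=-3/2 → posterior Normal(75/38, 18/19)
obs 4: x=-1 → posterior Normal(69/44, 9/11)
obs 5: x=-5/4 → posterior Normal(123/100, 18/25)
obs 6: x=1/2 → posterior Normal(129/112, 9/14)

129/112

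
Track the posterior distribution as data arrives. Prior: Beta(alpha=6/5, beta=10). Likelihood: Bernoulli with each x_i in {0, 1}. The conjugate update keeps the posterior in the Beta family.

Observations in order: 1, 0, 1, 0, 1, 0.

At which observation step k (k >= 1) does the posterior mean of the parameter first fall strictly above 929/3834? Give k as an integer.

obs 1: x=1 → posterior Beta(11/5, 10)
obs 2: x=0 → posterior Beta(11/5, 11)
obs 3: x=1 → posterior Beta(16/5, 11)
obs 4: x=0 → posterior Beta(16/5, 12)
obs 5: x=1 → posterior Beta(21/5, 12)
obs 6: x=0 → posterior Beta(21/5, 13)

k = 5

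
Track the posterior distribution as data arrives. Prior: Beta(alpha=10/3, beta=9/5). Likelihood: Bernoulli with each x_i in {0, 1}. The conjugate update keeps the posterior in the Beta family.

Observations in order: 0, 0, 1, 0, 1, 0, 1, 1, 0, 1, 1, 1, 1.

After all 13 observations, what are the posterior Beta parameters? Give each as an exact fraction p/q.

alpha=34/3, beta=34/5

obs 1: x=0 → posterior Beta(10/3, 14/5)
obs 2: x=0 → posterior Beta(10/3, 19/5)
obs 3: x=1 → posterior Beta(13/3, 19/5)
obs 4: x=0 → posterior Beta(13/3, 24/5)
obs 5: x=1 → posterior Beta(16/3, 24/5)
obs 6: x=0 → posterior Beta(16/3, 29/5)
obs 7: x=1 → posterior Beta(19/3, 29/5)
obs 8: x=1 → posterior Beta(22/3, 29/5)
obs 9: x=0 → posterior Beta(22/3, 34/5)
obs 10: x=1 → posterior Beta(25/3, 34/5)
obs 11: x=1 → posterior Beta(28/3, 34/5)
obs 12: x=1 → posterior Beta(31/3, 34/5)
obs 13: x=1 → posterior Beta(34/3, 34/5)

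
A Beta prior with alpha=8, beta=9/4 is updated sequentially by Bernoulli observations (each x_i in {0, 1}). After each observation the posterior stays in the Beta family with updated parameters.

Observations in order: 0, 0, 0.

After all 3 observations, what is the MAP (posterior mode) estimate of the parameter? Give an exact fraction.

28/45

obs 1: x=0 → posterior Beta(8, 13/4)
obs 2: x=0 → posterior Beta(8, 17/4)
obs 3: x=0 → posterior Beta(8, 21/4)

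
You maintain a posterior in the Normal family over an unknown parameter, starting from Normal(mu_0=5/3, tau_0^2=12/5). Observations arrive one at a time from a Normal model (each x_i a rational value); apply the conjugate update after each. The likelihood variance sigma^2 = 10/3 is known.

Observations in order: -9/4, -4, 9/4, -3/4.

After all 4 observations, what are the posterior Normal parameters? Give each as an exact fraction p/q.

obs 1: x=-9/4 → posterior Normal(7/258, 60/43)
obs 2: x=-4 → posterior Normal(-425/366, 60/61)
obs 3: x=9/4 → posterior Normal(-91/237, 60/79)
obs 4: x=-3/4 → posterior Normal(-263/582, 60/97)

mu_0=-263/582, tau_0^2=60/97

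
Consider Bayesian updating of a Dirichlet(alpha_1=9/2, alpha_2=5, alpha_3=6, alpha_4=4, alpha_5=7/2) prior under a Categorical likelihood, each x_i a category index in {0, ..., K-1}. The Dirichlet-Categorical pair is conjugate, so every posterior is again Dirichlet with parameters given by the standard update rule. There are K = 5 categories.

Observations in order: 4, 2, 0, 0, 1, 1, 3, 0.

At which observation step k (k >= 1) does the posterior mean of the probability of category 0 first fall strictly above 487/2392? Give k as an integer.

obs 1: x=4 → posterior Dirichlet(9/2, 5, 6, 4, 9/2)
obs 2: x=2 → posterior Dirichlet(9/2, 5, 7, 4, 9/2)
obs 3: x=0 → posterior Dirichlet(11/2, 5, 7, 4, 9/2)
obs 4: x=0 → posterior Dirichlet(13/2, 5, 7, 4, 9/2)
obs 5: x=1 → posterior Dirichlet(13/2, 6, 7, 4, 9/2)
obs 6: x=1 → posterior Dirichlet(13/2, 7, 7, 4, 9/2)
obs 7: x=3 → posterior Dirichlet(13/2, 7, 7, 5, 9/2)
obs 8: x=0 → posterior Dirichlet(15/2, 7, 7, 5, 9/2)

k = 3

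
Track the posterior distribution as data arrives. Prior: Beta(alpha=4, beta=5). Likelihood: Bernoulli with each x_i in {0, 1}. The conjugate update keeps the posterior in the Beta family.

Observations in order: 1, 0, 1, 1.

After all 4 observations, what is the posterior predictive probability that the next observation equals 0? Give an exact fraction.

6/13

obs 1: x=1 → posterior Beta(5, 5)
obs 2: x=0 → posterior Beta(5, 6)
obs 3: x=1 → posterior Beta(6, 6)
obs 4: x=1 → posterior Beta(7, 6)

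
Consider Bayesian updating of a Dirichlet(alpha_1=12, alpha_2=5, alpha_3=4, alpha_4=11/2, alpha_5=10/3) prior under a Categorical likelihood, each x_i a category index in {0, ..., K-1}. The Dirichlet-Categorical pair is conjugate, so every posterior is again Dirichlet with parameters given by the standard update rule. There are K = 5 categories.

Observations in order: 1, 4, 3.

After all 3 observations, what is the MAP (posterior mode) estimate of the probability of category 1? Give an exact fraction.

obs 1: x=1 → posterior Dirichlet(12, 6, 4, 11/2, 10/3)
obs 2: x=4 → posterior Dirichlet(12, 6, 4, 11/2, 13/3)
obs 3: x=3 → posterior Dirichlet(12, 6, 4, 13/2, 13/3)

30/167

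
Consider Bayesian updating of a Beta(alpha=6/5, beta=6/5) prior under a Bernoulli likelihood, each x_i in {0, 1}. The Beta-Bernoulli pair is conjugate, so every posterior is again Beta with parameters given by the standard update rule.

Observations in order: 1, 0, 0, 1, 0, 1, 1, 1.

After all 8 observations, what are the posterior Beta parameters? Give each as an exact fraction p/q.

alpha=31/5, beta=21/5

obs 1: x=1 → posterior Beta(11/5, 6/5)
obs 2: x=0 → posterior Beta(11/5, 11/5)
obs 3: x=0 → posterior Beta(11/5, 16/5)
obs 4: x=1 → posterior Beta(16/5, 16/5)
obs 5: x=0 → posterior Beta(16/5, 21/5)
obs 6: x=1 → posterior Beta(21/5, 21/5)
obs 7: x=1 → posterior Beta(26/5, 21/5)
obs 8: x=1 → posterior Beta(31/5, 21/5)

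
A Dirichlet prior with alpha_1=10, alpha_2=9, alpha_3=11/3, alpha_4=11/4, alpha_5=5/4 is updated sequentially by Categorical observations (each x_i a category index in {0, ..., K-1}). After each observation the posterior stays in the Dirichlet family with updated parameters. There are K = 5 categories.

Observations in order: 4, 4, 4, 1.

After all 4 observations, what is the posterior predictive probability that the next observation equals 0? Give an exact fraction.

obs 1: x=4 → posterior Dirichlet(10, 9, 11/3, 11/4, 9/4)
obs 2: x=4 → posterior Dirichlet(10, 9, 11/3, 11/4, 13/4)
obs 3: x=4 → posterior Dirichlet(10, 9, 11/3, 11/4, 17/4)
obs 4: x=1 → posterior Dirichlet(10, 10, 11/3, 11/4, 17/4)

15/46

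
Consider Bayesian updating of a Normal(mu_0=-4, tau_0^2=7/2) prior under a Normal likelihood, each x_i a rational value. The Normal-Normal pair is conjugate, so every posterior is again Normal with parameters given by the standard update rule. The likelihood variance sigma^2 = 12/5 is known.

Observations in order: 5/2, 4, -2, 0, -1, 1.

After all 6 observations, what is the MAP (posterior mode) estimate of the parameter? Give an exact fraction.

obs 1: x=5/2 → posterior Normal(-17/118, 84/59)
obs 2: x=4 → posterior Normal(263/188, 42/47)
obs 3: x=-2 → posterior Normal(41/86, 28/43)
obs 4: x=0 → posterior Normal(3/8, 21/41)
obs 5: x=-1 → posterior Normal(53/398, 84/199)
obs 6: x=1 → posterior Normal(41/156, 14/39)

41/156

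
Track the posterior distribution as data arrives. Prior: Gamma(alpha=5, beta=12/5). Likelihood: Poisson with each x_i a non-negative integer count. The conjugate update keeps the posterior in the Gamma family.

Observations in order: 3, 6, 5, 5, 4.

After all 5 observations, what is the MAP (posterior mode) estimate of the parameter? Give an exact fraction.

obs 1: x=3 → posterior Gamma(8, 17/5)
obs 2: x=6 → posterior Gamma(14, 22/5)
obs 3: x=5 → posterior Gamma(19, 27/5)
obs 4: x=5 → posterior Gamma(24, 32/5)
obs 5: x=4 → posterior Gamma(28, 37/5)

135/37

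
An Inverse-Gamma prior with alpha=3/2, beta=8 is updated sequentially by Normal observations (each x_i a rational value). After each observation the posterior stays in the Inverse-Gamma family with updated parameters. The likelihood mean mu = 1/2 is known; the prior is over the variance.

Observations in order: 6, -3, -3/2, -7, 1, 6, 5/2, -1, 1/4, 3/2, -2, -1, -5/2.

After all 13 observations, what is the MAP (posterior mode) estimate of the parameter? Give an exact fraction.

obs 1: x=6 → posterior Inverse-Gamma(2, 185/8)
obs 2: x=-3 → posterior Inverse-Gamma(5/2, 117/4)
obs 3: x=-3/2 → posterior Inverse-Gamma(3, 125/4)
obs 4: x=-7 → posterior Inverse-Gamma(7/2, 475/8)
obs 5: x=1 → posterior Inverse-Gamma(4, 119/2)
obs 6: x=6 → posterior Inverse-Gamma(9/2, 597/8)
obs 7: x=5/2 → posterior Inverse-Gamma(5, 613/8)
obs 8: x=-1 → posterior Inverse-Gamma(11/2, 311/4)
obs 9: x=1/4 → posterior Inverse-Gamma(6, 2489/32)
obs 10: x=3/2 → posterior Inverse-Gamma(13/2, 2505/32)
obs 11: x=-2 → posterior Inverse-Gamma(7, 2605/32)
obs 12: x=-1 → posterior Inverse-Gamma(15/2, 2641/32)
obs 13: x=-5/2 → posterior Inverse-Gamma(8, 2785/32)

2785/288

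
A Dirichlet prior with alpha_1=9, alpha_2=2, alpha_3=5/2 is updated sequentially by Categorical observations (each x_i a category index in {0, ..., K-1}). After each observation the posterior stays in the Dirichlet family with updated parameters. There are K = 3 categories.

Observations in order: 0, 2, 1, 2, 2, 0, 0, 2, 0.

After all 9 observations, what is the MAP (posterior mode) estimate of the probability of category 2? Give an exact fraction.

obs 1: x=0 → posterior Dirichlet(10, 2, 5/2)
obs 2: x=2 → posterior Dirichlet(10, 2, 7/2)
obs 3: x=1 → posterior Dirichlet(10, 3, 7/2)
obs 4: x=2 → posterior Dirichlet(10, 3, 9/2)
obs 5: x=2 → posterior Dirichlet(10, 3, 11/2)
obs 6: x=0 → posterior Dirichlet(11, 3, 11/2)
obs 7: x=0 → posterior Dirichlet(12, 3, 11/2)
obs 8: x=2 → posterior Dirichlet(12, 3, 13/2)
obs 9: x=0 → posterior Dirichlet(13, 3, 13/2)

11/39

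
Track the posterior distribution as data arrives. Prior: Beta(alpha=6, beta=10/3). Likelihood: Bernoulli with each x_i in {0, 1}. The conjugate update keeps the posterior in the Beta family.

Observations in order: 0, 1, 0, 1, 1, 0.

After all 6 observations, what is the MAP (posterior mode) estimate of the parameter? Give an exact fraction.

3/5

obs 1: x=0 → posterior Beta(6, 13/3)
obs 2: x=1 → posterior Beta(7, 13/3)
obs 3: x=0 → posterior Beta(7, 16/3)
obs 4: x=1 → posterior Beta(8, 16/3)
obs 5: x=1 → posterior Beta(9, 16/3)
obs 6: x=0 → posterior Beta(9, 19/3)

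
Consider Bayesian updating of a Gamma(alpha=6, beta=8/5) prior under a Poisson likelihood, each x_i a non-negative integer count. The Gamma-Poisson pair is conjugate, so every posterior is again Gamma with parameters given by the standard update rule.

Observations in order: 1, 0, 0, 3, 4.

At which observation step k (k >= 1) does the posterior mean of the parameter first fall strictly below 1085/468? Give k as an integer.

obs 1: x=1 → posterior Gamma(7, 13/5)
obs 2: x=0 → posterior Gamma(7, 18/5)
obs 3: x=0 → posterior Gamma(7, 23/5)
obs 4: x=3 → posterior Gamma(10, 28/5)
obs 5: x=4 → posterior Gamma(14, 33/5)

k = 2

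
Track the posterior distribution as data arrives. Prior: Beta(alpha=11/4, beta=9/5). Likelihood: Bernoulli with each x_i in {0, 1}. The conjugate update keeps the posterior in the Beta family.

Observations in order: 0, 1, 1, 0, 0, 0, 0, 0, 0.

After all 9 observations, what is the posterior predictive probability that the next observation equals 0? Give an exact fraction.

obs 1: x=0 → posterior Beta(11/4, 14/5)
obs 2: x=1 → posterior Beta(15/4, 14/5)
obs 3: x=1 → posterior Beta(19/4, 14/5)
obs 4: x=0 → posterior Beta(19/4, 19/5)
obs 5: x=0 → posterior Beta(19/4, 24/5)
obs 6: x=0 → posterior Beta(19/4, 29/5)
obs 7: x=0 → posterior Beta(19/4, 34/5)
obs 8: x=0 → posterior Beta(19/4, 39/5)
obs 9: x=0 → posterior Beta(19/4, 44/5)

176/271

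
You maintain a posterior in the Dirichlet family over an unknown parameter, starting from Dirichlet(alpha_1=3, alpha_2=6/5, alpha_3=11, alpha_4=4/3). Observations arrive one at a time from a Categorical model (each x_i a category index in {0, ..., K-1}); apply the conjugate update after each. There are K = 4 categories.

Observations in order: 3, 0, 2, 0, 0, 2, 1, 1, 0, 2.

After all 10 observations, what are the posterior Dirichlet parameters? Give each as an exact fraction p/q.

obs 1: x=3 → posterior Dirichlet(3, 6/5, 11, 7/3)
obs 2: x=0 → posterior Dirichlet(4, 6/5, 11, 7/3)
obs 3: x=2 → posterior Dirichlet(4, 6/5, 12, 7/3)
obs 4: x=0 → posterior Dirichlet(5, 6/5, 12, 7/3)
obs 5: x=0 → posterior Dirichlet(6, 6/5, 12, 7/3)
obs 6: x=2 → posterior Dirichlet(6, 6/5, 13, 7/3)
obs 7: x=1 → posterior Dirichlet(6, 11/5, 13, 7/3)
obs 8: x=1 → posterior Dirichlet(6, 16/5, 13, 7/3)
obs 9: x=0 → posterior Dirichlet(7, 16/5, 13, 7/3)
obs 10: x=2 → posterior Dirichlet(7, 16/5, 14, 7/3)

alpha_1=7, alpha_2=16/5, alpha_3=14, alpha_4=7/3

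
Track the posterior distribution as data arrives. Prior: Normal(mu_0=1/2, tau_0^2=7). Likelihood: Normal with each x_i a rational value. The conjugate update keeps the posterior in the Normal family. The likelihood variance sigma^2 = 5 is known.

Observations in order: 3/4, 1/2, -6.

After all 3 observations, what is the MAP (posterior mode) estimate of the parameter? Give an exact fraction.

-123/104

obs 1: x=3/4 → posterior Normal(31/48, 35/12)
obs 2: x=1/2 → posterior Normal(45/76, 35/19)
obs 3: x=-6 → posterior Normal(-123/104, 35/26)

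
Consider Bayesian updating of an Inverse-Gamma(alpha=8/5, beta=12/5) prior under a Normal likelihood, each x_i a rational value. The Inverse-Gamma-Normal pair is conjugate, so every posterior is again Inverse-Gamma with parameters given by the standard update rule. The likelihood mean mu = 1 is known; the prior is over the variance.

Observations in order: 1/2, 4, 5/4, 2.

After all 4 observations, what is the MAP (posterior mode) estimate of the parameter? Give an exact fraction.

obs 1: x=1/2 → posterior Inverse-Gamma(21/10, 101/40)
obs 2: x=4 → posterior Inverse-Gamma(13/5, 281/40)
obs 3: x=5/4 → posterior Inverse-Gamma(31/10, 1129/160)
obs 4: x=2 → posterior Inverse-Gamma(18/5, 1209/160)

1209/736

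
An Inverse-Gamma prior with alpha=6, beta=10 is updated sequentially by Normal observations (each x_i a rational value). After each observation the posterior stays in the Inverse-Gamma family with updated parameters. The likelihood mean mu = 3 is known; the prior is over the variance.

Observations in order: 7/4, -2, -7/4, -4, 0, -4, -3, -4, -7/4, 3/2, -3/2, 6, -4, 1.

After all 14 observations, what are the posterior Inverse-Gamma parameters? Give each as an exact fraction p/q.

alpha=13, beta=5891/32

obs 1: x=7/4 → posterior Inverse-Gamma(13/2, 345/32)
obs 2: x=-2 → posterior Inverse-Gamma(7, 745/32)
obs 3: x=-7/4 → posterior Inverse-Gamma(15/2, 553/16)
obs 4: x=-4 → posterior Inverse-Gamma(8, 945/16)
obs 5: x=0 → posterior Inverse-Gamma(17/2, 1017/16)
obs 6: x=-4 → posterior Inverse-Gamma(9, 1409/16)
obs 7: x=-3 → posterior Inverse-Gamma(19/2, 1697/16)
obs 8: x=-4 → posterior Inverse-Gamma(10, 2089/16)
obs 9: x=-7/4 → posterior Inverse-Gamma(21/2, 4539/32)
obs 10: x=3/2 → posterior Inverse-Gamma(11, 4575/32)
obs 11: x=-3/2 → posterior Inverse-Gamma(23/2, 4899/32)
obs 12: x=6 → posterior Inverse-Gamma(12, 5043/32)
obs 13: x=-4 → posterior Inverse-Gamma(25/2, 5827/32)
obs 14: x=1 → posterior Inverse-Gamma(13, 5891/32)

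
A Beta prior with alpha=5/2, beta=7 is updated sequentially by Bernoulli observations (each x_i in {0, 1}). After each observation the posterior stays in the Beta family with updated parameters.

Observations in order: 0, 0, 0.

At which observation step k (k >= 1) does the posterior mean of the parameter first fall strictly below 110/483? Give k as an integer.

k = 2

obs 1: x=0 → posterior Beta(5/2, 8)
obs 2: x=0 → posterior Beta(5/2, 9)
obs 3: x=0 → posterior Beta(5/2, 10)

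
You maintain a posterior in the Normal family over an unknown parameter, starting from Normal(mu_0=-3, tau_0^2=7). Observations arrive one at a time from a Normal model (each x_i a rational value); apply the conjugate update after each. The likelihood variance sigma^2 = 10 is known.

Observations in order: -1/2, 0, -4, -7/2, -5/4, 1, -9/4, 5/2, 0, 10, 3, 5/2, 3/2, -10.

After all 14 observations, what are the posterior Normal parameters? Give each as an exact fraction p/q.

obs 1: x=-1/2 → posterior Normal(-67/34, 70/17)
obs 2: x=0 → posterior Normal(-67/48, 35/12)
obs 3: x=-4 → posterior Normal(-123/62, 70/31)
obs 4: x=-7/2 → posterior Normal(-43/19, 35/19)
obs 5: x=-5/4 → posterior Normal(-379/180, 14/9)
obs 6: x=1 → posterior Normal(-27/16, 35/26)
obs 7: x=-9/4 → posterior Normal(-207/118, 70/59)
obs 8: x=5/2 → posterior Normal(-43/33, 35/33)
obs 9: x=0 → posterior Normal(-86/73, 70/73)
obs 10: x=10 → posterior Normal(-1/5, 7/8)
obs 11: x=3 → posterior Normal(5/87, 70/87)
obs 12: x=5/2 → posterior Normal(45/188, 35/47)
obs 13: x=3/2 → posterior Normal(33/101, 70/101)
obs 14: x=-10 → posterior Normal(-37/108, 35/54)

mu_0=-37/108, tau_0^2=35/54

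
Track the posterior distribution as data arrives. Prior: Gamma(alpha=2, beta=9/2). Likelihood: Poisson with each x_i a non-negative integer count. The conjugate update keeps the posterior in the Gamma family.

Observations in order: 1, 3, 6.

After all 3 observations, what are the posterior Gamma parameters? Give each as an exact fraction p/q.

obs 1: x=1 → posterior Gamma(3, 11/2)
obs 2: x=3 → posterior Gamma(6, 13/2)
obs 3: x=6 → posterior Gamma(12, 15/2)

alpha=12, beta=15/2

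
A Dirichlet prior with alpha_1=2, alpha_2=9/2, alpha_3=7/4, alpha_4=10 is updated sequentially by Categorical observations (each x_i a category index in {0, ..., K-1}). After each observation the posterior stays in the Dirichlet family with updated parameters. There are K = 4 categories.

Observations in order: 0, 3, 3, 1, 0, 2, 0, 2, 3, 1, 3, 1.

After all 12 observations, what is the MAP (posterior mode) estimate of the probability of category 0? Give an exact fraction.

obs 1: x=0 → posterior Dirichlet(3, 9/2, 7/4, 10)
obs 2: x=3 → posterior Dirichlet(3, 9/2, 7/4, 11)
obs 3: x=3 → posterior Dirichlet(3, 9/2, 7/4, 12)
obs 4: x=1 → posterior Dirichlet(3, 11/2, 7/4, 12)
obs 5: x=0 → posterior Dirichlet(4, 11/2, 7/4, 12)
obs 6: x=2 → posterior Dirichlet(4, 11/2, 11/4, 12)
obs 7: x=0 → posterior Dirichlet(5, 11/2, 11/4, 12)
obs 8: x=2 → posterior Dirichlet(5, 11/2, 15/4, 12)
obs 9: x=3 → posterior Dirichlet(5, 11/2, 15/4, 13)
obs 10: x=1 → posterior Dirichlet(5, 13/2, 15/4, 13)
obs 11: x=3 → posterior Dirichlet(5, 13/2, 15/4, 14)
obs 12: x=1 → posterior Dirichlet(5, 15/2, 15/4, 14)

16/105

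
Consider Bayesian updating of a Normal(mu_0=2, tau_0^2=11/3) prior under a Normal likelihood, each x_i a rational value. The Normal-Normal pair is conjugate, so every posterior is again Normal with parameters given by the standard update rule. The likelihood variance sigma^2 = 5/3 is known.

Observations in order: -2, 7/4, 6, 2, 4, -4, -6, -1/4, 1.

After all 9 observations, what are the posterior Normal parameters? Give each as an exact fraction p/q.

obs 1: x=-2 → posterior Normal(-3/4, 55/48)
obs 2: x=7/4 → posterior Normal(29/108, 55/81)
obs 3: x=6 → posterior Normal(293/152, 55/114)
obs 4: x=2 → posterior Normal(381/196, 55/147)
obs 5: x=4 → posterior Normal(557/240, 11/36)
obs 6: x=-4 → posterior Normal(381/284, 55/213)
obs 7: x=-6 → posterior Normal(117/328, 55/246)
obs 8: x=-1/4 → posterior Normal(53/186, 55/279)
obs 9: x=1 → posterior Normal(75/208, 55/312)

mu_0=75/208, tau_0^2=55/312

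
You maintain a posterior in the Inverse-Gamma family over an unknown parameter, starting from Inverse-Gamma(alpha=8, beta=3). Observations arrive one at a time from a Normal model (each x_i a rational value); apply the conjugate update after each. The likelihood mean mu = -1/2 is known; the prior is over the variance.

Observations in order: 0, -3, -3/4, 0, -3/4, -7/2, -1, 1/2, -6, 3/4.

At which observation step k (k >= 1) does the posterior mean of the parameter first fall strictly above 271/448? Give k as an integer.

k = 2

obs 1: x=0 → posterior Inverse-Gamma(17/2, 25/8)
obs 2: x=-3 → posterior Inverse-Gamma(9, 25/4)
obs 3: x=-3/4 → posterior Inverse-Gamma(19/2, 201/32)
obs 4: x=0 → posterior Inverse-Gamma(10, 205/32)
obs 5: x=-3/4 → posterior Inverse-Gamma(21/2, 103/16)
obs 6: x=-7/2 → posterior Inverse-Gamma(11, 175/16)
obs 7: x=-1 → posterior Inverse-Gamma(23/2, 177/16)
obs 8: x=1/2 → posterior Inverse-Gamma(12, 185/16)
obs 9: x=-6 → posterior Inverse-Gamma(25/2, 427/16)
obs 10: x=3/4 → posterior Inverse-Gamma(13, 879/32)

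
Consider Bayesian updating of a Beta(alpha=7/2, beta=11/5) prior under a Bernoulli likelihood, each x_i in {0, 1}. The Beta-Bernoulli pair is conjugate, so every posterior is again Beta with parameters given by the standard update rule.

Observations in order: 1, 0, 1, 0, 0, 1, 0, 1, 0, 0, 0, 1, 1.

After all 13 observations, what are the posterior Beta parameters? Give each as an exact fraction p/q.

obs 1: x=1 → posterior Beta(9/2, 11/5)
obs 2: x=0 → posterior Beta(9/2, 16/5)
obs 3: x=1 → posterior Beta(11/2, 16/5)
obs 4: x=0 → posterior Beta(11/2, 21/5)
obs 5: x=0 → posterior Beta(11/2, 26/5)
obs 6: x=1 → posterior Beta(13/2, 26/5)
obs 7: x=0 → posterior Beta(13/2, 31/5)
obs 8: x=1 → posterior Beta(15/2, 31/5)
obs 9: x=0 → posterior Beta(15/2, 36/5)
obs 10: x=0 → posterior Beta(15/2, 41/5)
obs 11: x=0 → posterior Beta(15/2, 46/5)
obs 12: x=1 → posterior Beta(17/2, 46/5)
obs 13: x=1 → posterior Beta(19/2, 46/5)

alpha=19/2, beta=46/5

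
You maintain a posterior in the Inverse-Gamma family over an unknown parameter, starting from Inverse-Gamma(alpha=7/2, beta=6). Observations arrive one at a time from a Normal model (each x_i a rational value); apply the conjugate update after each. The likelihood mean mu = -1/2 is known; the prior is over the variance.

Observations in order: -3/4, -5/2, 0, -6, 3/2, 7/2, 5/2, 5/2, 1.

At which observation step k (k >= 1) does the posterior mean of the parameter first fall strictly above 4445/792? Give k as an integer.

obs 1: x=-3/4 → posterior Inverse-Gamma(4, 193/32)
obs 2: x=-5/2 → posterior Inverse-Gamma(9/2, 257/32)
obs 3: x=0 → posterior Inverse-Gamma(5, 261/32)
obs 4: x=-6 → posterior Inverse-Gamma(11/2, 745/32)
obs 5: x=3/2 → posterior Inverse-Gamma(6, 809/32)
obs 6: x=7/2 → posterior Inverse-Gamma(13/2, 1065/32)
obs 7: x=5/2 → posterior Inverse-Gamma(7, 1209/32)
obs 8: x=5/2 → posterior Inverse-Gamma(15/2, 1353/32)
obs 9: x=1 → posterior Inverse-Gamma(8, 1389/32)

k = 6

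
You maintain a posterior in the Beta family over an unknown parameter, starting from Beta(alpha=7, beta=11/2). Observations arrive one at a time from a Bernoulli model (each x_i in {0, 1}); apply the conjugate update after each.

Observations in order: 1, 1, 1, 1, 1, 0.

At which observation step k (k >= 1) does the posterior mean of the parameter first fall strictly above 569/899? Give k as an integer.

k = 3

obs 1: x=1 → posterior Beta(8, 11/2)
obs 2: x=1 → posterior Beta(9, 11/2)
obs 3: x=1 → posterior Beta(10, 11/2)
obs 4: x=1 → posterior Beta(11, 11/2)
obs 5: x=1 → posterior Beta(12, 11/2)
obs 6: x=0 → posterior Beta(12, 13/2)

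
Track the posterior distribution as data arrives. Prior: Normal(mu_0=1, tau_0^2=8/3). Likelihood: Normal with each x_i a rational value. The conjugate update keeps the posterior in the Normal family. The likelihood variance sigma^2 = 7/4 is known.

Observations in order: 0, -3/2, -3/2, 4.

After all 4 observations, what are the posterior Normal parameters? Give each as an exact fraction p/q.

obs 1: x=0 → posterior Normal(21/53, 56/53)
obs 2: x=-3/2 → posterior Normal(-27/85, 56/85)
obs 3: x=-3/2 → posterior Normal(-25/39, 56/117)
obs 4: x=4 → posterior Normal(53/149, 56/149)

mu_0=53/149, tau_0^2=56/149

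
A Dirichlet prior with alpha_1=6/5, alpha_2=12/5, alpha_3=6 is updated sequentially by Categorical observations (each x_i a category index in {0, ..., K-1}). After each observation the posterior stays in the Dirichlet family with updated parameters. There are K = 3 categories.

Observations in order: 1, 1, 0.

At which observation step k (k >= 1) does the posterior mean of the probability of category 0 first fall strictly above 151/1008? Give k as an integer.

k = 3

obs 1: x=1 → posterior Dirichlet(6/5, 17/5, 6)
obs 2: x=1 → posterior Dirichlet(6/5, 22/5, 6)
obs 3: x=0 → posterior Dirichlet(11/5, 22/5, 6)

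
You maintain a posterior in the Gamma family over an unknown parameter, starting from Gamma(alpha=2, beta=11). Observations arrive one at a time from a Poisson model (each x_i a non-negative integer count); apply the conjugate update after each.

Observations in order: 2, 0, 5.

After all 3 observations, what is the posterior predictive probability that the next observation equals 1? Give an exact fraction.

obs 1: x=2 → posterior Gamma(4, 12)
obs 2: x=0 → posterior Gamma(4, 13)
obs 3: x=5 → posterior Gamma(9, 14)

20661046784/64072265625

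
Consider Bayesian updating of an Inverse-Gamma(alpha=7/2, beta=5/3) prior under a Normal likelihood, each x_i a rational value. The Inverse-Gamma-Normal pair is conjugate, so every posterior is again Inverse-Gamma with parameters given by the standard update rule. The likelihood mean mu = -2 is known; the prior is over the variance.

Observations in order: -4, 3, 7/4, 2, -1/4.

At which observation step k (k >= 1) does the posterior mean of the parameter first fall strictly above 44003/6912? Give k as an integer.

k = 4

obs 1: x=-4 → posterior Inverse-Gamma(4, 11/3)
obs 2: x=3 → posterior Inverse-Gamma(9/2, 97/6)
obs 3: x=7/4 → posterior Inverse-Gamma(5, 2227/96)
obs 4: x=2 → posterior Inverse-Gamma(11/2, 2995/96)
obs 5: x=-1/4 → posterior Inverse-Gamma(6, 1571/48)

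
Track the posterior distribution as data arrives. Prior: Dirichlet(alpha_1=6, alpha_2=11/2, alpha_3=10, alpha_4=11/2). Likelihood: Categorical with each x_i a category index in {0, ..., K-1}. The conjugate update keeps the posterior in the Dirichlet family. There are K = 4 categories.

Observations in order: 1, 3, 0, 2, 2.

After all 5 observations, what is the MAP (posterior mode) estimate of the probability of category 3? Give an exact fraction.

obs 1: x=1 → posterior Dirichlet(6, 13/2, 10, 11/2)
obs 2: x=3 → posterior Dirichlet(6, 13/2, 10, 13/2)
obs 3: x=0 → posterior Dirichlet(7, 13/2, 10, 13/2)
obs 4: x=2 → posterior Dirichlet(7, 13/2, 11, 13/2)
obs 5: x=2 → posterior Dirichlet(7, 13/2, 12, 13/2)

11/56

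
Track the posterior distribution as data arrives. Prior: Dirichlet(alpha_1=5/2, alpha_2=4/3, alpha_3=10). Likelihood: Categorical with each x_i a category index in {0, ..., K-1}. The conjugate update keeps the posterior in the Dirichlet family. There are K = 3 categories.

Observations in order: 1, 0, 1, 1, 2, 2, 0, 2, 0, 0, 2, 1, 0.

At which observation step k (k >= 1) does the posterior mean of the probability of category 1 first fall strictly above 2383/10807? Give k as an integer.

obs 1: x=1 → posterior Dirichlet(5/2, 7/3, 10)
obs 2: x=0 → posterior Dirichlet(7/2, 7/3, 10)
obs 3: x=1 → posterior Dirichlet(7/2, 10/3, 10)
obs 4: x=1 → posterior Dirichlet(7/2, 13/3, 10)
obs 5: x=2 → posterior Dirichlet(7/2, 13/3, 11)
obs 6: x=2 → posterior Dirichlet(7/2, 13/3, 12)
obs 7: x=0 → posterior Dirichlet(9/2, 13/3, 12)
obs 8: x=2 → posterior Dirichlet(9/2, 13/3, 13)
obs 9: x=0 → posterior Dirichlet(11/2, 13/3, 13)
obs 10: x=0 → posterior Dirichlet(13/2, 13/3, 13)
obs 11: x=2 → posterior Dirichlet(13/2, 13/3, 14)
obs 12: x=1 → posterior Dirichlet(13/2, 16/3, 14)
obs 13: x=0 → posterior Dirichlet(15/2, 16/3, 14)

k = 4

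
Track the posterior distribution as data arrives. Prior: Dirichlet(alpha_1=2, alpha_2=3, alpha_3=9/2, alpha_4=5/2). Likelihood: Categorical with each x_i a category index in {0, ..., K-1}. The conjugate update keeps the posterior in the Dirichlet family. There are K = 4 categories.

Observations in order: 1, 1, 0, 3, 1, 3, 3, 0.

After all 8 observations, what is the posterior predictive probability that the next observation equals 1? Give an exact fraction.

3/10

obs 1: x=1 → posterior Dirichlet(2, 4, 9/2, 5/2)
obs 2: x=1 → posterior Dirichlet(2, 5, 9/2, 5/2)
obs 3: x=0 → posterior Dirichlet(3, 5, 9/2, 5/2)
obs 4: x=3 → posterior Dirichlet(3, 5, 9/2, 7/2)
obs 5: x=1 → posterior Dirichlet(3, 6, 9/2, 7/2)
obs 6: x=3 → posterior Dirichlet(3, 6, 9/2, 9/2)
obs 7: x=3 → posterior Dirichlet(3, 6, 9/2, 11/2)
obs 8: x=0 → posterior Dirichlet(4, 6, 9/2, 11/2)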